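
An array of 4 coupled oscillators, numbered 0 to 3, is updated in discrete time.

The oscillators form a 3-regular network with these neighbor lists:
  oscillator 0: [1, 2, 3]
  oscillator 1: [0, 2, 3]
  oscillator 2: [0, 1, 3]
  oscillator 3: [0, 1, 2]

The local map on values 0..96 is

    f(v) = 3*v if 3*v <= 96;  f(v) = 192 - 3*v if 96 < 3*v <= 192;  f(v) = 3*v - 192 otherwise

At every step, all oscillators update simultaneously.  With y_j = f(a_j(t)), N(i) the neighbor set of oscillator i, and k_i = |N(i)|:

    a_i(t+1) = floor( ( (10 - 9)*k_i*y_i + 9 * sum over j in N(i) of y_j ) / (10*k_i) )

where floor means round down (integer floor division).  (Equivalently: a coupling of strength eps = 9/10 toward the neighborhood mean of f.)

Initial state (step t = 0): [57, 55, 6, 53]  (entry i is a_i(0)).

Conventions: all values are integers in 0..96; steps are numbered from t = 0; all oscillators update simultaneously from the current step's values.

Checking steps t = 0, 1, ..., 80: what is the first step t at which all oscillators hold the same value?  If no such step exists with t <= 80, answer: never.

Answer: 4
Key observation: Synchronization is absorbing here: once all oscillators are equal they stay equal, and step 4 is the first all-equal step.

Derivation:
t=0: [57, 55, 6, 53]  (not all equal)
t=1: [25, 24, 26, 23]  (not all equal)
t=2: [73, 73, 72, 74]  (not all equal)
t=3: [27, 27, 27, 26]  (not all equal)
t=4: [80, 80, 80, 80]  (all equal)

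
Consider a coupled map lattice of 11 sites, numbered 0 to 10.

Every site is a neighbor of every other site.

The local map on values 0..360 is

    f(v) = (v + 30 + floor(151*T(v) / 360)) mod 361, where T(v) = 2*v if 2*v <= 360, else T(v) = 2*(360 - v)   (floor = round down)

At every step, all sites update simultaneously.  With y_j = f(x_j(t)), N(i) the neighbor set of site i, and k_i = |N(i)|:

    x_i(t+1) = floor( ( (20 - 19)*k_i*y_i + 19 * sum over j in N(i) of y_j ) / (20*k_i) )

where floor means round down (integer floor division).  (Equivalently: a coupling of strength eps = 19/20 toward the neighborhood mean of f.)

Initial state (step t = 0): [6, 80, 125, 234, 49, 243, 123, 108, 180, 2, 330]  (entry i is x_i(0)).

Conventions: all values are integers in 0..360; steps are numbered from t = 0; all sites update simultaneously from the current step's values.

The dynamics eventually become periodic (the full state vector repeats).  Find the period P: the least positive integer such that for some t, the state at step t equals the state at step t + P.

Simulating step by step:
t=0: [6, 80, 125, 234, 49, 243, 123, 108, 180, 2, 330]
t=1: [107, 101, 98, 109, 104, 109, 98, 99, 109, 108, 108]
t=2: [221, 222, 222, 221, 221, 221, 222, 222, 221, 221, 221]
t=3: [6, 6, 6, 6, 6, 6, 6, 6, 6, 6, 6]
t=4: [41, 41, 41, 41, 41, 41, 41, 41, 41, 41, 41]
t=5: [105, 105, 105, 105, 105, 105, 105, 105, 105, 105, 105]
t=6: [223, 223, 223, 223, 223, 223, 223, 223, 223, 223, 223]
t=7: [6, 6, 6, 6, 6, 6, 6, 6, 6, 6, 6]

Answer: 4
Key observation: The state at step 3, [6, 6, 6, 6, 6, 6, 6, 6, 6, 6, 6], reappears at step 7 — and no state repeats earlier — so the cycle the system enters has period 4.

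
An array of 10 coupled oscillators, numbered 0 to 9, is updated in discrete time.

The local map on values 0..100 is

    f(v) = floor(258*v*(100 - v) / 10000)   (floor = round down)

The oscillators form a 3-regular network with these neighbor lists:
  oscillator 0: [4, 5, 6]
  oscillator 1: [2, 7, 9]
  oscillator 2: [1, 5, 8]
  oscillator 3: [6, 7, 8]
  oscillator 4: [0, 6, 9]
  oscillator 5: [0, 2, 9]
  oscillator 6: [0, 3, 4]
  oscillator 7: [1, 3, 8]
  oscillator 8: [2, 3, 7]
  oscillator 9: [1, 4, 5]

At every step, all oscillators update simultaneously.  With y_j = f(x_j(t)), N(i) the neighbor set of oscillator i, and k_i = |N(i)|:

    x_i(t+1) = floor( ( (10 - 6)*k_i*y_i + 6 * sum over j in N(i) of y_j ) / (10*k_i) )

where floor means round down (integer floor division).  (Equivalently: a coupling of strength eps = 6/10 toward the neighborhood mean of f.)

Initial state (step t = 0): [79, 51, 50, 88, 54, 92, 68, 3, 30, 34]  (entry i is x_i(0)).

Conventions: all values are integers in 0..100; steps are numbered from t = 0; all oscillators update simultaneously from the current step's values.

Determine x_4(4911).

Answer: x_4(4911) = 61
Key observation: The state at step 4, [61, 61, 61, 61, 61, 61, 61, 61, 61, 61], reappears at step 5: the system is in a cycle of period 1 from step 4 on.  Therefore the state at step 4911 equals the state at step 4 + ((4911 - 4) mod 1) = 4, which is [61, 61, 61, 61, 61, 61, 61, 61, 61, 61].

Derivation:
t=0: [79, 51, 50, 88, 54, 92, 68, 3, 30, 34]
t=1: [44, 51, 52, 34, 56, 39, 49, 31, 41, 52]
t=2: [62, 62, 63, 59, 63, 62, 62, 58, 60, 63]
t=3: [60, 60, 60, 61, 60, 60, 60, 61, 61, 60]
t=4: [61, 61, 61, 61, 61, 61, 61, 61, 61, 61]
t=5: [61, 61, 61, 61, 61, 61, 61, 61, 61, 61]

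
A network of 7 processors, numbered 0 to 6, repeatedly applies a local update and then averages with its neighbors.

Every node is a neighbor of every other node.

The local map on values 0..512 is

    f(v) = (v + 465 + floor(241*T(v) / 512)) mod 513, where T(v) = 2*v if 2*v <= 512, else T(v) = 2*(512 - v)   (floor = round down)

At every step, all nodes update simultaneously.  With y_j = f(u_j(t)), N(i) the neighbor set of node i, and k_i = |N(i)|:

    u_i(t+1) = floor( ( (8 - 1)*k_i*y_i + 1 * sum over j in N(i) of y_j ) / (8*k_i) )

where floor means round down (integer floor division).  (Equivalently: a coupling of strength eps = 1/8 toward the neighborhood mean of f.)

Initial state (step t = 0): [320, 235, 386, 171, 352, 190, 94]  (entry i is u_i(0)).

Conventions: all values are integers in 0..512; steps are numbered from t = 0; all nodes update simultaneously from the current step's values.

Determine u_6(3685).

Simulating step by step:
t=0: [320, 235, 386, 171, 352, 190, 94]
t=1: [438, 400, 441, 293, 440, 325, 166]
t=2: [454, 453, 454, 447, 454, 449, 296]
t=3: [459, 459, 459, 459, 459, 459, 452]
t=4: [460, 460, 460, 460, 460, 460, 460]
t=5: [460, 460, 460, 460, 460, 460, 460]

Answer: u_6(3685) = 460
Key observation: The state at step 4, [460, 460, 460, 460, 460, 460, 460], reappears at step 5: the system is in a cycle of period 1 from step 4 on.  Therefore the state at step 3685 equals the state at step 4 + ((3685 - 4) mod 1) = 4, which is [460, 460, 460, 460, 460, 460, 460].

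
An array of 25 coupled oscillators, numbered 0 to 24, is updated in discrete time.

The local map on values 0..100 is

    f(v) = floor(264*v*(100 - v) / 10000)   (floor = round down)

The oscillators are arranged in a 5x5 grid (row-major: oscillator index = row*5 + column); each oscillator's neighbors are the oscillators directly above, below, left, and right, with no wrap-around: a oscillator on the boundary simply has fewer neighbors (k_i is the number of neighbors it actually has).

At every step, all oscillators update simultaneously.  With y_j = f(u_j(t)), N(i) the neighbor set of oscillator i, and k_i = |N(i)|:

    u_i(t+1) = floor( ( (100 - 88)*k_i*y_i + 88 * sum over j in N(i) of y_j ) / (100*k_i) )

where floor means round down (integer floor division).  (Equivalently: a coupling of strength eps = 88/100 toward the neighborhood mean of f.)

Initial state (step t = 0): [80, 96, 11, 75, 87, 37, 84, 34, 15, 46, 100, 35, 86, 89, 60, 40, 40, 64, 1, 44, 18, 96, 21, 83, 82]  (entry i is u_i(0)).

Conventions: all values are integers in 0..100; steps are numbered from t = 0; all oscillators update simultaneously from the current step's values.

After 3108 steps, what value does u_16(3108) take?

Simulating step by step:
t=0: [80, 96, 11, 75, 87, 37, 84, 34, 15, 46, 100, 35, 86, 89, 60, 40, 40, 64, 1, 44, 18, 96, 21, 83, 82]
t=1: [36, 31, 37, 31, 53, 29, 46, 34, 47, 44, 53, 35, 48, 31, 53, 37, 50, 37, 41, 38, 36, 43, 36, 28, 49]
t=2: [55, 61, 57, 62, 61, 62, 58, 63, 59, 65, 59, 64, 59, 63, 61, 63, 62, 63, 58, 64, 62, 62, 59, 61, 58]
t=3: [62, 64, 61, 62, 61, 63, 61, 63, 61, 62, 61, 62, 61, 62, 60, 62, 61, 62, 61, 62, 61, 62, 61, 63, 61]
t=4: [60, 61, 61, 62, 62, 61, 61, 61, 61, 62, 61, 62, 61, 62, 62, 62, 62, 62, 61, 62, 62, 62, 61, 61, 61]
t=5: [62, 62, 62, 62, 62, 62, 62, 62, 62, 62, 62, 62, 62, 62, 62, 62, 62, 62, 62, 62, 62, 62, 62, 62, 62]
t=6: [62, 62, 62, 62, 62, 62, 62, 62, 62, 62, 62, 62, 62, 62, 62, 62, 62, 62, 62, 62, 62, 62, 62, 62, 62]

Answer: u_16(3108) = 62
Key observation: The state at step 5, [62, 62, 62, 62, 62, 62, 62, 62, 62, 62, 62, 62, 62, 62, 62, 62, 62, 62, 62, 62, 62, 62, 62, 62, 62], reappears at step 6: the system is in a cycle of period 1 from step 5 on.  Therefore the state at step 3108 equals the state at step 5 + ((3108 - 5) mod 1) = 5, which is [62, 62, 62, 62, 62, 62, 62, 62, 62, 62, 62, 62, 62, 62, 62, 62, 62, 62, 62, 62, 62, 62, 62, 62, 62].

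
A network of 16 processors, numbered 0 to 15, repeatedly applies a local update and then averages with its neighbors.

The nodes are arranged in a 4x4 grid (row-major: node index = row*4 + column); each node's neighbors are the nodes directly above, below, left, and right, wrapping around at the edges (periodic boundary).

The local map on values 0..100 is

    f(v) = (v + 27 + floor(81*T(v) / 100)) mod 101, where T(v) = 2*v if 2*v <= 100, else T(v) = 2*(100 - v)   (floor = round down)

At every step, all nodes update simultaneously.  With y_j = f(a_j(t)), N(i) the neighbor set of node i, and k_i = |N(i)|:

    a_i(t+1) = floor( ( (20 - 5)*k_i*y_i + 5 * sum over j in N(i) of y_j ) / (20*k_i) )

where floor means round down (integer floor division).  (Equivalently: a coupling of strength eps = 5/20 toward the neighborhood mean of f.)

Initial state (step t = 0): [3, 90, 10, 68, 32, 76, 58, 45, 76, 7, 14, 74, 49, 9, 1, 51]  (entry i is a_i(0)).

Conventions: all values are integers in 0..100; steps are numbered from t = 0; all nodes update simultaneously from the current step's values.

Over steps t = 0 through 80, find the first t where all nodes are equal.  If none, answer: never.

Answer: never
Key observation: The state at step 30 reappears at step 32 — the system is in a cycle of period 2 from step 30 on.  No step 0..32 is synchronized, and the cycle repeats forever, so no step up to 80 (or ever) has all nodes equal.

Derivation:
t=0: [3, 90, 10, 68, 32, 76, 58, 45, 76, 7, 14, 74, 49, 9, 1, 51]  (not all equal)
t=1: [34, 35, 49, 45, 16, 38, 51, 41, 39, 45, 57, 44, 51, 47, 35, 52]  (not all equal)
t=2: [22, 21, 48, 42, 57, 30, 52, 37, 34, 41, 48, 41, 51, 45, 25, 51]  (not all equal)
t=3: [77, 72, 54, 40, 46, 16, 49, 27, 22, 31, 51, 33, 54, 48, 81, 55]  (not all equal)
t=4: [40, 45, 50, 37, 52, 60, 57, 81, 70, 21, 48, 27, 54, 47, 41, 48]  (not all equal)
t=5: [33, 43, 52, 27, 51, 52, 51, 41, 51, 73, 54, 84, 51, 50, 37, 51]  (not all equal)
t=6: [24, 39, 54, 82, 51, 53, 54, 40, 53, 45, 50, 38, 53, 52, 30, 55]  (not all equal)
t=7: [77, 36, 48, 41, 56, 52, 52, 33, 52, 46, 50, 30, 57, 49, 16, 47]  (not all equal)
t=8: [39, 27, 49, 34, 49, 52, 52, 18, 50, 48, 53, 13, 51, 52, 64, 46]  (not all equal)
t=9: [34, 84, 53, 23, 53, 57, 56, 67, 56, 52, 54, 60, 53, 57, 49, 45]  (not all equal)
t=10: [25, 37, 55, 75, 51, 51, 52, 49, 53, 54, 53, 49, 51, 51, 53, 47]  (not all equal)
t=11: [79, 32, 50, 46, 58, 53, 54, 53, 55, 54, 54, 53, 57, 53, 54, 49]  (not all equal)
t=12: [39, 19, 52, 47, 51, 51, 54, 54, 53, 54, 54, 54, 51, 51, 54, 53]  (not all equal)
t=13: [35, 69, 55, 48, 54, 57, 54, 53, 55, 54, 54, 54, 54, 57, 54, 54]  (not all equal)
t=14: [25, 44, 52, 49, 51, 51, 53, 54, 53, 53, 54, 54, 51, 51, 53, 53]  (not all equal)
t=15: [81, 46, 54, 56, 58, 54, 54, 54, 55, 55, 54, 54, 58, 54, 55, 54]  (not all equal)
t=16: [40, 46, 53, 52, 51, 53, 54, 53, 52, 53, 53, 53, 51, 53, 53, 53]  (not all equal)
t=17: [35, 46, 54, 53, 54, 54, 54, 55, 55, 55, 54, 55, 54, 54, 55, 55]  (not all equal)
t=18: [25, 45, 53, 52, 51, 53, 53, 53, 53, 53, 53, 53, 51, 53, 53, 53]  (not all equal)
t=19: [82, 48, 54, 57, 58, 54, 55, 55, 55, 55, 55, 55, 58, 54, 55, 55]  (not all equal)
t=20: [40, 50, 53, 51, 51, 53, 53, 52, 52, 53, 53, 53, 51, 53, 53, 52]  (not all equal)
t=21: [36, 54, 55, 54, 54, 55, 55, 55, 55, 55, 55, 55, 54, 55, 55, 55]  (not all equal)
t=22: [28, 51, 53, 51, 51, 53, 53, 53, 53, 53, 53, 53, 51, 53, 53, 53]  (not all equal)
t=23: [89, 58, 55, 58, 58, 55, 55, 55, 55, 55, 55, 55, 58, 55, 55, 55]  (not all equal)
t=24: [37, 50, 52, 50, 50, 52, 53, 52, 52, 53, 53, 53, 50, 52, 53, 52]  (not all equal)
t=25: [30, 54, 55, 54, 54, 55, 55, 55, 55, 55, 55, 55, 54, 55, 55, 55]  (not all equal)
t=26: [16, 50, 53, 50, 50, 53, 53, 53, 53, 53, 53, 53, 50, 53, 53, 53]  (not all equal)
t=27: [65, 57, 55, 57, 57, 55, 55, 55, 55, 55, 55, 55, 57, 55, 55, 55]  (not all equal)
t=28: [48, 51, 52, 51, 51, 52, 53, 52, 52, 53, 53, 53, 51, 52, 53, 52]  (not all equal)
t=29: [52, 55, 55, 55, 55, 55, 55, 55, 55, 55, 55, 55, 55, 55, 55, 55]  (not all equal)
t=30: [54, 53, 53, 53, 53, 53, 53, 53, 53, 53, 53, 53, 53, 53, 53, 53]  (not all equal)
t=31: [54, 54, 55, 54, 54, 55, 55, 55, 55, 55, 55, 55, 54, 55, 55, 55]  (not all equal)
t=32: [54, 53, 53, 53, 53, 53, 53, 53, 53, 53, 53, 53, 53, 53, 53, 53]  (not all equal)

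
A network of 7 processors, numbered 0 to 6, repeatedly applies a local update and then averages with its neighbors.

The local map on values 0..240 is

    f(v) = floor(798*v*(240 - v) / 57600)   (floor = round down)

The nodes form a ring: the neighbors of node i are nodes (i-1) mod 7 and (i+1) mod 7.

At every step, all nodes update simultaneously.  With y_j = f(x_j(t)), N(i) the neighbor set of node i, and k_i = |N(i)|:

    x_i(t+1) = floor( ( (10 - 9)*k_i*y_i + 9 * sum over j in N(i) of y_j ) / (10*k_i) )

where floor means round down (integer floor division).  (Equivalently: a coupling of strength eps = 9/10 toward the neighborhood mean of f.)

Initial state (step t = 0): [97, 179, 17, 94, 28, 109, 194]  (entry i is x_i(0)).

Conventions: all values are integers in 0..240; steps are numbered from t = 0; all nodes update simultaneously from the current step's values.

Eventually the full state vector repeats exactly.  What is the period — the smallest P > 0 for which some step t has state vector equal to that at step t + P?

Answer: 4
Key observation: The state at step 11, [114, 113, 113, 114, 115, 115, 115], reappears at step 15 — and no state repeats earlier — so the cycle the system enters has period 4.

Derivation:
t=0: [97, 179, 17, 94, 28, 109, 194]
t=1: [142, 124, 158, 79, 182, 111, 187]
t=2: [170, 186, 186, 163, 182, 147, 189]
t=3: [138, 150, 154, 145, 177, 144, 172]
t=4: [176, 188, 187, 170, 186, 161, 189]
t=5: [136, 145, 148, 140, 166, 140, 162]
t=6: [183, 191, 191, 180, 190, 174, 192]
t=7: [129, 135, 138, 131, 151, 132, 149]
t=8: [192, 196, 196, 191, 195, 187, 196]
t=9: [119, 122, 123, 120, 131, 121, 130]
t=10: [198, 199, 199, 198, 198, 197, 198]
t=11: [114, 113, 113, 114, 115, 115, 115]
t=12: [198, 198, 198, 198, 199, 199, 199]
t=13: [114, 115, 115, 114, 113, 113, 113]
t=14: [198, 199, 199, 198, 198, 198, 198]
t=15: [114, 113, 113, 114, 115, 115, 115]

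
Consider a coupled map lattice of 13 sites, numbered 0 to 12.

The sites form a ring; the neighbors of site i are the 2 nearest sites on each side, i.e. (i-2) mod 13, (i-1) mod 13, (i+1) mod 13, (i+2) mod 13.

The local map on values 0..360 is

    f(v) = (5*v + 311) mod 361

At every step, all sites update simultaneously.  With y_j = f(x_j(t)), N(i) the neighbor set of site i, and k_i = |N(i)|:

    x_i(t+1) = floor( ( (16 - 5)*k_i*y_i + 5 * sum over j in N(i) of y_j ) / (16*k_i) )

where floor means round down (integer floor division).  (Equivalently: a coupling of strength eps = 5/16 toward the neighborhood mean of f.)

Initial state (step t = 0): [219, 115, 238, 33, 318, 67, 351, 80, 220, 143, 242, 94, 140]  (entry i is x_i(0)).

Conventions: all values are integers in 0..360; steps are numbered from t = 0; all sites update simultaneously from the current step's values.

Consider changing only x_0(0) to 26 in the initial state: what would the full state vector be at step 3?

Answer: [72, 186, 169, 226, 217, 112, 88, 72, 264, 187, 171, 102, 128]
Key observation: This trace re-runs the system from the modified initial state.

Derivation:
t=0: [26, 115, 238, 33, 318, 67, 351, 80, 220, 143, 242, 94, 140]
t=1: [99, 155, 74, 126, 122, 260, 262, 332, 303, 272, 129, 99, 228]
t=2: [90, 51, 259, 204, 205, 174, 164, 160, 77, 195, 187, 100, 36]
t=3: [72, 186, 169, 226, 217, 112, 88, 72, 264, 187, 171, 102, 128]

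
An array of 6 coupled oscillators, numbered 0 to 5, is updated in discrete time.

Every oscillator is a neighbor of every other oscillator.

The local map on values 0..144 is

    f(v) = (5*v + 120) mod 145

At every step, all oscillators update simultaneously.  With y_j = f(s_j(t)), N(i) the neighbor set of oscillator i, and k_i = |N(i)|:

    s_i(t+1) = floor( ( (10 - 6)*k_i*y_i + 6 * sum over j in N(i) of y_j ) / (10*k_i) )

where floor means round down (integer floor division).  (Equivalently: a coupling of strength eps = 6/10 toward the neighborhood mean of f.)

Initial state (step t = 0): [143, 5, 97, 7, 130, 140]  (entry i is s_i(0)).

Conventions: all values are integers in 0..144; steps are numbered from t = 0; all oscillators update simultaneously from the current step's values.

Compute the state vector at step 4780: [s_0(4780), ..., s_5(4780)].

Answer: [75, 110, 110, 110, 110, 75]
Key observation: The state at step 26, [72, 33, 33, 33, 33, 72], reappears at step 36: the system is in a cycle of period 10 from step 26 on.  Therefore the state at step 4780 equals the state at step 26 + ((4780 - 26) mod 10) = 30, which is [75, 110, 110, 110, 110, 75].

Derivation:
t=0: [143, 5, 97, 7, 130, 140]
t=1: [65, 34, 41, 37, 46, 60]
t=2: [32, 30, 39, 34, 46, 66]
t=3: [81, 78, 50, 43, 60, 47]
t=4: [83, 79, 80, 70, 94, 76]
t=5: [73, 67, 68, 54, 47, 63]
t=6: [45, 36, 38, 59, 49, 31]
t=7: [65, 52, 55, 84, 70, 86]
t=8: [58, 80, 84, 84, 65, 87]
t=9: [99, 89, 94, 94, 68, 99]
t=10: [39, 65, 32, 32, 36, 39]
t=11: [47, 43, 78, 78, 43, 47]
t=12: [62, 57, 65, 65, 57, 62]
t=13: [102, 95, 66, 66, 95, 102]
t=14: [33, 23, 23, 23, 23, 33]
t=15: [116, 102, 102, 102, 102, 116]
t=16: [86, 66, 66, 66, 66, 86]
t=17: [67, 39, 39, 39, 39, 67]
t=18: [22, 23, 23, 23, 23, 22]
t=19: [87, 88, 88, 88, 88, 87]
t=20: [122, 123, 123, 123, 123, 122]
t=21: [7, 8, 8, 8, 8, 7]
t=22: [12, 13, 13, 13, 13, 12]
t=23: [37, 38, 38, 38, 38, 37]
t=24: [17, 18, 18, 18, 18, 17]
t=25: [62, 63, 63, 63, 63, 62]
t=26: [72, 33, 33, 33, 33, 72]
t=27: [90, 117, 117, 117, 117, 90]
t=28: [130, 127, 127, 127, 127, 130]
t=29: [37, 33, 33, 33, 33, 37]
t=30: [75, 110, 110, 110, 110, 75]
t=31: [74, 82, 82, 82, 82, 74]
t=32: [74, 85, 85, 85, 85, 74]
t=33: [81, 96, 96, 96, 96, 81]
t=34: [56, 36, 36, 36, 36, 56]
t=35: [62, 34, 34, 34, 34, 62]
t=36: [72, 33, 33, 33, 33, 72]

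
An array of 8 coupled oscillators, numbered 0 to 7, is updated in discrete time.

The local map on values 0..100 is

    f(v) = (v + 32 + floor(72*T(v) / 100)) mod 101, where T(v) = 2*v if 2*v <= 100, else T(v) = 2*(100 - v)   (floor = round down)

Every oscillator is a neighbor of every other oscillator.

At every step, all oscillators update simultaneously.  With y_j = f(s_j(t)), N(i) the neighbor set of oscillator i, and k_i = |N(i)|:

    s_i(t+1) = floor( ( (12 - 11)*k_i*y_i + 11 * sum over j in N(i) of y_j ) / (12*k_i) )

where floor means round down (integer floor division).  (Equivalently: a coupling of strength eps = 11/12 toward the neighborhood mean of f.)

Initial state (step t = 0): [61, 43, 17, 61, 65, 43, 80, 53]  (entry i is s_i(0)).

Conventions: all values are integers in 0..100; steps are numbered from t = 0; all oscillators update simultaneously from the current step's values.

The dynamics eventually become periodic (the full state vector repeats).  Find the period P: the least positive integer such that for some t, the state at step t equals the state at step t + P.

Simulating step by step:
t=0: [61, 43, 17, 61, 65, 43, 80, 53]
t=1: [46, 47, 45, 46, 46, 47, 47, 46]
t=2: [43, 43, 43, 43, 43, 43, 43, 43]
t=3: [35, 35, 35, 35, 35, 35, 35, 35]
t=4: [16, 16, 16, 16, 16, 16, 16, 16]
t=5: [71, 71, 71, 71, 71, 71, 71, 71]
t=6: [43, 43, 43, 43, 43, 43, 43, 43]

Answer: 4
Key observation: The state at step 2, [43, 43, 43, 43, 43, 43, 43, 43], reappears at step 6 — and no state repeats earlier — so the cycle the system enters has period 4.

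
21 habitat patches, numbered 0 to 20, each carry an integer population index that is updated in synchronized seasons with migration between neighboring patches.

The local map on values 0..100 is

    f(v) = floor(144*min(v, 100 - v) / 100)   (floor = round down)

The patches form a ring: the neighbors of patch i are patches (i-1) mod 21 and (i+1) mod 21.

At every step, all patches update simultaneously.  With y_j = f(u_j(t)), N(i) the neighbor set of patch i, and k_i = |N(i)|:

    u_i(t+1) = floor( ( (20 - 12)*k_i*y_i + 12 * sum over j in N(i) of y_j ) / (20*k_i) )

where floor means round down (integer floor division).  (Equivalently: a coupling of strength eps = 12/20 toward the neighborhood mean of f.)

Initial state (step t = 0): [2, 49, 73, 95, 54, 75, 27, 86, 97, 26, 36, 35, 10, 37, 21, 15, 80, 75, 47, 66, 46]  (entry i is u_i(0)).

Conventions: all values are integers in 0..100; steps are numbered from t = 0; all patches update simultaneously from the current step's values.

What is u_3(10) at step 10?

Answer: u_3(10) = 44

Derivation:
t=0: [2, 49, 73, 95, 54, 75, 27, 86, 97, 26, 36, 35, 10, 37, 21, 15, 80, 75, 47, 66, 46]
t=1: [41, 40, 38, 34, 39, 45, 32, 20, 18, 31, 46, 39, 36, 34, 34, 25, 28, 42, 52, 59, 41]
t=2: [58, 56, 53, 52, 56, 56, 46, 32, 31, 44, 56, 57, 51, 48, 44, 40, 44, 56, 63, 62, 59]
t=3: [60, 63, 66, 66, 64, 63, 59, 51, 50, 57, 62, 64, 67, 67, 63, 60, 61, 60, 56, 55, 57]
t=4: [57, 52, 49, 48, 50, 54, 60, 67, 68, 62, 55, 50, 48, 48, 52, 55, 56, 58, 61, 62, 60]
t=5: [62, 66, 69, 70, 69, 65, 56, 49, 48, 54, 63, 68, 69, 69, 67, 65, 62, 59, 56, 55, 57]
t=6: [54, 48, 44, 43, 45, 52, 61, 67, 68, 63, 54, 47, 44, 44, 47, 50, 54, 58, 62, 62, 59]
t=7: [64, 66, 64, 62, 64, 63, 57, 49, 48, 54, 62, 65, 64, 64, 67, 68, 66, 60, 55, 55, 59]
t=8: [52, 49, 51, 52, 52, 54, 61, 67, 68, 63, 56, 51, 50, 49, 47, 46, 50, 56, 61, 62, 58]
t=9: [66, 69, 69, 69, 68, 63, 56, 49, 48, 53, 62, 68, 70, 69, 67, 68, 67, 63, 57, 56, 60]
t=10: [49, 45, 44, 44, 47, 53, 62, 67, 68, 63, 55, 47, 44, 44, 45, 46, 48, 53, 59, 60, 56]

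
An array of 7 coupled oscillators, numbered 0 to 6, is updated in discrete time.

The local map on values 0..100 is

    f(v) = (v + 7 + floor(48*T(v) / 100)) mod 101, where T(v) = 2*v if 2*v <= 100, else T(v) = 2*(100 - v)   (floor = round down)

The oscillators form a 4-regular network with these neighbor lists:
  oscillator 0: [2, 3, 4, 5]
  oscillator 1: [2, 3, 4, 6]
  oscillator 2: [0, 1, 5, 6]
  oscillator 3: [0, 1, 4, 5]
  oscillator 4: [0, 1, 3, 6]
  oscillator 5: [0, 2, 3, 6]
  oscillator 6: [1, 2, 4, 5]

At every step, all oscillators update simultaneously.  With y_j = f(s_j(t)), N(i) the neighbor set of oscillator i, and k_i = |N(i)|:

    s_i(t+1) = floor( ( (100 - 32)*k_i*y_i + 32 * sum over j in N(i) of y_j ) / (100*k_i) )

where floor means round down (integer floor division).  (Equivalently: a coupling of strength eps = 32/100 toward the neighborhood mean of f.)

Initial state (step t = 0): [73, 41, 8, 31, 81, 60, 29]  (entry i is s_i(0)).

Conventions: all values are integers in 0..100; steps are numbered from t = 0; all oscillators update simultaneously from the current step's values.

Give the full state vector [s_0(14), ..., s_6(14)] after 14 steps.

Simulating step by step:
t=0: [73, 41, 8, 31, 81, 60, 29]
t=1: [10, 71, 27, 53, 21, 15, 52]
t=2: [29, 11, 45, 11, 35, 31, 14]
t=3: [64, 37, 79, 37, 63, 63, 44]
t=4: [10, 68, 17, 61, 23, 17, 70]
t=5: [28, 10, 33, 12, 38, 33, 13]
t=6: [61, 34, 63, 39, 67, 63, 41]
t=7: [10, 63, 16, 63, 22, 16, 65]
t=8: [28, 10, 31, 12, 37, 31, 13]
t=9: [60, 34, 60, 39, 65, 60, 40]
t=10: [10, 63, 16, 63, 22, 16, 64]
t=11: [28, 10, 31, 12, 37, 31, 13]
t=12: [60, 34, 60, 39, 65, 60, 40]
t=13: [10, 63, 16, 63, 22, 16, 64]
t=14: [28, 10, 31, 12, 37, 31, 13]

Answer: [28, 10, 31, 12, 37, 31, 13]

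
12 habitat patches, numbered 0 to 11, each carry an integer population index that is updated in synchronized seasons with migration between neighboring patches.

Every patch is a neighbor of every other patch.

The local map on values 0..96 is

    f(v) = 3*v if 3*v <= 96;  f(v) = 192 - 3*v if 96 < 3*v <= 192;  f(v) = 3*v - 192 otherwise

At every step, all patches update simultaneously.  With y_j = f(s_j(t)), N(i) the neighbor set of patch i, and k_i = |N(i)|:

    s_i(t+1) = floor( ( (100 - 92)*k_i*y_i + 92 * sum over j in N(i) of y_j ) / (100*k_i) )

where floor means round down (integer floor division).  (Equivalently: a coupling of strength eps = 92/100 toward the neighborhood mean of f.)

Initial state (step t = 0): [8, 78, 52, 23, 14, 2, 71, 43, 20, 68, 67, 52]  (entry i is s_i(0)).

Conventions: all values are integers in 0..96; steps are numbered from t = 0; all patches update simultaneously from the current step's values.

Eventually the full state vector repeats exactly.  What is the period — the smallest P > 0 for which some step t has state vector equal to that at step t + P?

Simulating step by step:
t=0: [8, 78, 52, 23, 14, 2, 71, 43, 20, 68, 67, 52]
t=1: [35, 34, 34, 34, 34, 35, 35, 34, 34, 35, 35, 34]
t=2: [88, 88, 88, 88, 88, 88, 88, 88, 88, 88, 88, 88]
t=3: [72, 72, 72, 72, 72, 72, 72, 72, 72, 72, 72, 72]
t=4: [24, 24, 24, 24, 24, 24, 24, 24, 24, 24, 24, 24]
t=5: [72, 72, 72, 72, 72, 72, 72, 72, 72, 72, 72, 72]

Answer: 2
Key observation: The state at step 3, [72, 72, 72, 72, 72, 72, 72, 72, 72, 72, 72, 72], reappears at step 5 — and no state repeats earlier — so the cycle the system enters has period 2.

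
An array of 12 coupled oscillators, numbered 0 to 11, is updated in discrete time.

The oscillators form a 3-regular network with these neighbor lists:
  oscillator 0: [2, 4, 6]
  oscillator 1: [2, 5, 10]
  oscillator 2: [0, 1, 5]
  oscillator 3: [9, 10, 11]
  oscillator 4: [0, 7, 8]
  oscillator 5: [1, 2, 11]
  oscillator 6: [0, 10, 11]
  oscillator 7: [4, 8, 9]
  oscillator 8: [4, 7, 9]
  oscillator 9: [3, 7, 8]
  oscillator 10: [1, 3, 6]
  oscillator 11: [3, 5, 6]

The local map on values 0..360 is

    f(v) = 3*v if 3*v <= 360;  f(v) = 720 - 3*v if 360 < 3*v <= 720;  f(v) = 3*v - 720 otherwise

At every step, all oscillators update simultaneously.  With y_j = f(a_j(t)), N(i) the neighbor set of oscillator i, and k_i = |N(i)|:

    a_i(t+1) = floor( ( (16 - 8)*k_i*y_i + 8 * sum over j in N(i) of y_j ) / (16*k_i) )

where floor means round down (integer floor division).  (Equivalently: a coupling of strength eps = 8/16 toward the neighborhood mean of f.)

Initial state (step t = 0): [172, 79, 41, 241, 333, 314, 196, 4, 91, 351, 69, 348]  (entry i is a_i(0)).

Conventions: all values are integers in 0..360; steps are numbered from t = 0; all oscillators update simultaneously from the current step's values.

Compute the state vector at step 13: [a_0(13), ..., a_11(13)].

Answer: [143, 115, 103, 138, 218, 134, 152, 230, 229, 155, 167, 115]

Derivation:
t=0: [172, 79, 41, 241, 333, 314, 196, 4, 91, 351, 69, 348]
t=1: [191, 210, 172, 145, 221, 225, 188, 153, 240, 214, 165, 221]
t=2: [143, 124, 149, 202, 96, 81, 149, 153, 66, 130, 201, 109]
t=3: [284, 279, 283, 186, 269, 279, 259, 266, 245, 260, 181, 268]
t=4: [111, 129, 125, 134, 81, 113, 94, 66, 45, 72, 144, 98]
t=5: [311, 328, 340, 292, 232, 331, 293, 198, 177, 216, 299, 303]
t=6: [187, 257, 275, 151, 100, 262, 176, 110, 131, 114, 185, 192]
t=7: [179, 81, 98, 242, 286, 83, 174, 326, 325, 325, 167, 159]
t=8: [196, 248, 259, 122, 185, 254, 206, 237, 236, 214, 184, 197]
t=9: [120, 56, 61, 239, 108, 56, 122, 47, 48, 101, 164, 147]
t=10: [323, 180, 207, 136, 269, 189, 321, 199, 200, 199, 201, 227]
t=11: [196, 151, 146, 202, 125, 129, 189, 116, 115, 154, 181, 137]
t=12: [196, 265, 263, 181, 310, 309, 179, 332, 331, 263, 177, 254]
t=13: [143, 115, 103, 138, 218, 134, 152, 230, 229, 155, 167, 115]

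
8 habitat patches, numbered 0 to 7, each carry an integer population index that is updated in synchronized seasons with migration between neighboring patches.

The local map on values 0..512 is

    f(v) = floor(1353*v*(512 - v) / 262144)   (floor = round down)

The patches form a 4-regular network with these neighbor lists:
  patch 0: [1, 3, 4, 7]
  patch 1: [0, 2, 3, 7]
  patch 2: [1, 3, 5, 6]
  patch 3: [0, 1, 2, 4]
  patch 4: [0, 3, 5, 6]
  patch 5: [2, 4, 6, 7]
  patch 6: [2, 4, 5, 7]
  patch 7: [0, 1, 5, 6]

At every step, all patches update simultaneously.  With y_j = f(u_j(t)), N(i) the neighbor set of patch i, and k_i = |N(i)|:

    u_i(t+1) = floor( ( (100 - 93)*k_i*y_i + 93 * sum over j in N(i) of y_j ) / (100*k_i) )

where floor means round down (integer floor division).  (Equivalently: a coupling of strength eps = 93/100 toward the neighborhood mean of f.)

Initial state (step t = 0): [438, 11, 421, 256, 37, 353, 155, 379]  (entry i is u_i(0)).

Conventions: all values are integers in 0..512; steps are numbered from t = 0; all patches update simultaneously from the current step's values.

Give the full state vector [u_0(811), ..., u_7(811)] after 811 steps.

Simulating step by step:
t=0: [438, 11, 421, 256, 37, 353, 155, 379]
t=1: [178, 225, 232, 135, 257, 213, 214, 196]
t=2: [312, 307, 314, 323, 308, 330, 329, 323]
t=3: [319, 318, 314, 321, 314, 316, 316, 316]
t=4: [318, 318, 318, 318, 317, 319, 319, 318]
t=5: [318, 318, 317, 318, 317, 317, 317, 317]
t=6: [318, 318, 318, 318, 318, 319, 319, 318]
t=7: [318, 318, 317, 318, 317, 317, 317, 317]

Answer: [318, 318, 317, 318, 317, 317, 317, 317]
Key observation: The state at step 5, [318, 318, 317, 318, 317, 317, 317, 317], reappears at step 7: the system is in a cycle of period 2 from step 5 on.  Therefore the state at step 811 equals the state at step 5 + ((811 - 5) mod 2) = 5, which is [318, 318, 317, 318, 317, 317, 317, 317].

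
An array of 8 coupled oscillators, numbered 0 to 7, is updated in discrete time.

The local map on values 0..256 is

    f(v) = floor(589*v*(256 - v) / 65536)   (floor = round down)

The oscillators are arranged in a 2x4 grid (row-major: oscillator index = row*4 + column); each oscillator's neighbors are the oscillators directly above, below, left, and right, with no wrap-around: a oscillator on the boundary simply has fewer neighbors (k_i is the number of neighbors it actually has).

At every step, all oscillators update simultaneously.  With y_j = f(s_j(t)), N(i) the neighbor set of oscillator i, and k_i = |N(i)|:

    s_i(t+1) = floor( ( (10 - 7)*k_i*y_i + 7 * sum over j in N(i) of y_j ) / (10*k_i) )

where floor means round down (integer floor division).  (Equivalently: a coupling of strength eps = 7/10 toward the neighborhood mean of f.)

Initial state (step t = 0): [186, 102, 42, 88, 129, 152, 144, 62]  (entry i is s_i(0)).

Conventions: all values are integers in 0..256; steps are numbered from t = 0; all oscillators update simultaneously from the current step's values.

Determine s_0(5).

Simulating step by step:
t=0: [186, 102, 42, 88, 129, 152, 144, 62]
t=1: [135, 121, 121, 105, 134, 143, 120, 129]
t=2: [146, 145, 145, 145, 145, 145, 146, 144]
t=3: [144, 144, 144, 144, 144, 144, 144, 144]
t=4: [144, 144, 144, 144, 144, 144, 144, 144]
t=5: [144, 144, 144, 144, 144, 144, 144, 144]

Answer: s_0(5) = 144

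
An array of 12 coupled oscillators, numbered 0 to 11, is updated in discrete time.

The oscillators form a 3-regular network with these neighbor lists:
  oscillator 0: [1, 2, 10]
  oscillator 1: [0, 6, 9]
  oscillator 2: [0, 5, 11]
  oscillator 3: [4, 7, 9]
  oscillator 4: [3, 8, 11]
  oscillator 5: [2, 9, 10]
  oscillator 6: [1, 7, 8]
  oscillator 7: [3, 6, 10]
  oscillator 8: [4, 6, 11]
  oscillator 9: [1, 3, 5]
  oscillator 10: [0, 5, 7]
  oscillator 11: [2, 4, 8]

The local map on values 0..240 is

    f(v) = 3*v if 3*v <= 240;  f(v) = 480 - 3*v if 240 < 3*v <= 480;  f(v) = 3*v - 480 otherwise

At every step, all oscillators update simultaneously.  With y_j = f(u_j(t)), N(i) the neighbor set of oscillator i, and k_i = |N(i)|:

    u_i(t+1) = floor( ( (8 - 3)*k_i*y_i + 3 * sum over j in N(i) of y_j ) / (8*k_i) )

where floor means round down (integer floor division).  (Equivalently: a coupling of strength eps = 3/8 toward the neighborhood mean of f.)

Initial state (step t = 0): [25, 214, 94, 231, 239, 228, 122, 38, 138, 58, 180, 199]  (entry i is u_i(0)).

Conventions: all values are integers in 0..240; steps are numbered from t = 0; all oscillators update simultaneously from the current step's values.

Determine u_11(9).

Answer: u_11(9) = 130

Derivation:
t=0: [25, 214, 94, 231, 239, 228, 122, 38, 138, 58, 180, 199]
t=1: [99, 146, 173, 198, 197, 181, 114, 119, 99, 181, 86, 135]
t=2: [152, 74, 64, 108, 115, 79, 129, 136, 154, 66, 184, 88]
t=3: [75, 178, 179, 148, 133, 205, 97, 85, 66, 200, 86, 178]
t=4: [182, 100, 87, 75, 86, 134, 177, 196, 164, 103, 211, 75]
t=5: [110, 148, 183, 203, 196, 116, 69, 121, 69, 167, 127, 197]
t=6: [119, 69, 92, 111, 123, 106, 174, 127, 182, 50, 111, 117]
t=7: [146, 168, 179, 136, 112, 163, 72, 103, 76, 158, 139, 128]
t=8: [44, 48, 54, 85, 139, 21, 187, 150, 199, 16, 67, 113]
t=9: [145, 122, 143, 158, 99, 90, 87, 82, 108, 84, 153, 130]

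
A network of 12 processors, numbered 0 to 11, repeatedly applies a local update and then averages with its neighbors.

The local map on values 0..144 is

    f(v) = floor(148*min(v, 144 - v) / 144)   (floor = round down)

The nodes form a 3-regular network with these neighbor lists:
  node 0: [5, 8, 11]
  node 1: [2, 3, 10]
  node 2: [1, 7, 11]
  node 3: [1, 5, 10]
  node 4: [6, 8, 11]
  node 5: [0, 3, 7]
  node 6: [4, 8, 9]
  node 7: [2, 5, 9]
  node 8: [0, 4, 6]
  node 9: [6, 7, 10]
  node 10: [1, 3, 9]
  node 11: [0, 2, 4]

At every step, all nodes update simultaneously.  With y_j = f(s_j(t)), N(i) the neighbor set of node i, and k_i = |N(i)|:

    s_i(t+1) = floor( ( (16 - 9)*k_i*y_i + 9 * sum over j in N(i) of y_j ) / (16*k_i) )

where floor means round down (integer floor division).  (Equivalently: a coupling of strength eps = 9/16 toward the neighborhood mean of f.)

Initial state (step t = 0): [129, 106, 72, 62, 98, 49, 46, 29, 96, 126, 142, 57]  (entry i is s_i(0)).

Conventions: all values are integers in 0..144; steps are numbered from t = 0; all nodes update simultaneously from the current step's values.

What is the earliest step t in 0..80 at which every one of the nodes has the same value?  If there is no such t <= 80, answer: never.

Answer: 16
Key observation: Synchronization is absorbing here: once all nodes are equal they stay equal, and step 16 is the first all-equal step.

Derivation:
t=0: [129, 106, 72, 62, 98, 49, 46, 29, 96, 126, 142, 57]  (not all equal)
t=1: [36, 43, 56, 44, 49, 41, 41, 39, 41, 22, 23, 50]  (not all equal)
t=2: [41, 42, 50, 40, 47, 41, 39, 40, 42, 29, 30, 49]  (not all equal)
t=3: [43, 41, 47, 39, 45, 41, 40, 40, 43, 33, 34, 48]  (not all equal)
t=4: [44, 41, 45, 39, 45, 41, 41, 41, 43, 36, 36, 47]  (not all equal)
t=5: [44, 41, 44, 40, 45, 42, 42, 41, 44, 38, 38, 46]  (not all equal)
t=6: [45, 41, 44, 41, 45, 42, 43, 42, 44, 40, 39, 46]  (not all equal)
t=7: [45, 42, 44, 41, 45, 43, 44, 43, 45, 41, 40, 46]  (not all equal)
t=8: [45, 42, 44, 42, 46, 44, 44, 43, 45, 42, 41, 46]  (not all equal)
t=9: [46, 43, 44, 43, 46, 44, 45, 44, 46, 43, 42, 46]  (not all equal)
t=10: [46, 44, 45, 44, 46, 45, 46, 44, 46, 44, 43, 46]  (not all equal)
t=11: [46, 45, 45, 45, 47, 45, 46, 45, 47, 45, 44, 46]  (not all equal)
t=12: [47, 45, 46, 45, 47, 46, 47, 46, 47, 46, 45, 47]  (not all equal)
t=13: [47, 46, 47, 46, 48, 47, 47, 47, 48, 47, 46, 47]  (not all equal)
t=14: [48, 47, 47, 47, 48, 47, 48, 48, 48, 47, 47, 48]  (not all equal)
t=15: [48, 48, 48, 48, 49, 48, 48, 48, 49, 48, 48, 48]  (not all equal)
t=16: [49, 49, 49, 49, 49, 49, 49, 49, 49, 49, 49, 49]  (all equal)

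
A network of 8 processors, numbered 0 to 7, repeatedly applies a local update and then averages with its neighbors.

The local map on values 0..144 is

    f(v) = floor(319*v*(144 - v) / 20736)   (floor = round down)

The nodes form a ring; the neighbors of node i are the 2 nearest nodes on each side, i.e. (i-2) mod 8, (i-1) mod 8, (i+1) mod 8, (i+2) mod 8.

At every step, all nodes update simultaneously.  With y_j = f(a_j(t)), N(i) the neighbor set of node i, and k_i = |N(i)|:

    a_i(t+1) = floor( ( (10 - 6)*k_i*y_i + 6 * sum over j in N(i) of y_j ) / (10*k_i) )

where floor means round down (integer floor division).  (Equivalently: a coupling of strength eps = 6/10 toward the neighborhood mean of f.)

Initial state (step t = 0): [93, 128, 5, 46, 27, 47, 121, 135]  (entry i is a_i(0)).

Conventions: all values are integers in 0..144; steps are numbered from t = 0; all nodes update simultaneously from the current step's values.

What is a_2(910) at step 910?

Answer: a_2(910) = 79
Key observation: The state at step 3, [78, 78, 78, 78, 78, 78, 78, 78], reappears at step 5: the system is in a cycle of period 2 from step 3 on.  Therefore the state at step 910 equals the state at step 3 + ((910 - 3) mod 2) = 4, which is [79, 79, 79, 79, 79, 79, 79, 79].

Derivation:
t=0: [93, 128, 5, 46, 27, 47, 121, 135]
t=1: [43, 37, 37, 51, 47, 54, 48, 39]
t=2: [64, 63, 64, 68, 69, 70, 68, 65]
t=3: [78, 78, 78, 78, 78, 78, 78, 78]
t=4: [79, 79, 79, 79, 79, 79, 79, 79]
t=5: [78, 78, 78, 78, 78, 78, 78, 78]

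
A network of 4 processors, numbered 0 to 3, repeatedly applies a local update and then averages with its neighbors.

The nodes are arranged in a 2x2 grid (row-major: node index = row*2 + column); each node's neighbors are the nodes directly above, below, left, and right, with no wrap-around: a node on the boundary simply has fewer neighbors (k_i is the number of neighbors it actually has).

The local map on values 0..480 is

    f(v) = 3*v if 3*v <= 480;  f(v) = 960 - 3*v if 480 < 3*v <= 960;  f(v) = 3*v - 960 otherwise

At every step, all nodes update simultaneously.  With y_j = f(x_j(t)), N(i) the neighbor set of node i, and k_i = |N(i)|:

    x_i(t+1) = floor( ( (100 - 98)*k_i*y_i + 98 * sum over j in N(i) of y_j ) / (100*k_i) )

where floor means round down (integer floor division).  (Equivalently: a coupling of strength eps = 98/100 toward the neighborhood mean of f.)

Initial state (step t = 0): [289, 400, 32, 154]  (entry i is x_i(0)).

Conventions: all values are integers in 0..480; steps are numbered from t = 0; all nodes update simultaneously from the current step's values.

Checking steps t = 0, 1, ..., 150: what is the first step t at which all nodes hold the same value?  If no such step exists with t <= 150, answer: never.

Simulating step by step:
t=0: [289, 400, 32, 154]  (not all equal)
t=1: [166, 276, 273, 173]  (not all equal)
t=2: [143, 445, 445, 142]  (not all equal)
t=3: [376, 426, 426, 376]  (not all equal)
t=4: [315, 171, 171, 315]  (not all equal)
t=5: [438, 23, 23, 438]  (not all equal)
t=6: [74, 348, 348, 74]  (not all equal)
t=7: [86, 219, 219, 86]  (not all equal)
t=8: [302, 258, 258, 302]  (not all equal)
t=9: [183, 56, 56, 183]  (not all equal)
t=10: [172, 406, 406, 172]  (not all equal)
t=11: [261, 440, 440, 261]  (not all equal)
t=12: [356, 180, 180, 356]  (not all equal)
t=13: [413, 114, 114, 413]  (not all equal)
t=14: [340, 280, 280, 340]  (not all equal)
t=15: [118, 61, 61, 118]  (not all equal)
t=16: [186, 350, 350, 186]  (not all equal)
t=17: [96, 395, 395, 96]  (not all equal)
t=18: [226, 286, 286, 226]  (not all equal)
t=19: [105, 278, 278, 105]  (not all equal)
t=20: [129, 311, 311, 129]  (not all equal)
t=21: [34, 379, 379, 34]  (not all equal)
t=22: [175, 103, 103, 175]  (not all equal)
t=23: [311, 432, 432, 311]  (not all equal)
t=24: [329, 33, 33, 329]  (not all equal)
t=25: [97, 28, 28, 97]  (not all equal)
t=26: [88, 286, 286, 88]  (not all equal)
t=27: [105, 260, 260, 105]  (not all equal)
t=28: [182, 312, 312, 182]  (not all equal)
t=29: [31, 406, 406, 31]  (not all equal)
t=30: [254, 96, 96, 254]  (not all equal)
t=31: [286, 199, 199, 286]  (not all equal)
t=32: [357, 107, 107, 357]  (not all equal)
t=33: [316, 115, 115, 316]  (not all equal)
t=34: [338, 18, 18, 338]  (not all equal)
t=35: [54, 54, 54, 54]  (all equal)

Answer: 35
Key observation: Synchronization is absorbing here: once all nodes are equal they stay equal, and step 35 is the first all-equal step.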